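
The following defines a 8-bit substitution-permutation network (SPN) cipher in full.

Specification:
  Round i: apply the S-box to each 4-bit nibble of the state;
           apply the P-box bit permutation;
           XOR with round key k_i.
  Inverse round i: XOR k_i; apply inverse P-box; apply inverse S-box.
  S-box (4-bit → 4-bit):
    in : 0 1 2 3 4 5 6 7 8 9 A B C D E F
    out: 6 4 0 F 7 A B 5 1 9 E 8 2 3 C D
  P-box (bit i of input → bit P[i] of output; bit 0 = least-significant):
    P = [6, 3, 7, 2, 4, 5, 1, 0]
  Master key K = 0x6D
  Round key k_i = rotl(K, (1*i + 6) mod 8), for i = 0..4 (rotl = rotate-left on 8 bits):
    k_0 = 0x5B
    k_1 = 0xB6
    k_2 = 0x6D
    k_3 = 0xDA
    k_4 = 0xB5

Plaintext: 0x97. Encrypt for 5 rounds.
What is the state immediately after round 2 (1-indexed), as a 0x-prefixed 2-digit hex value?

0x2A

s_0 = plaintext = 0x97
s_1 = Round(s_0, k_0) = 0x8A
s_2 = Round(s_1, k_1) = 0x2A
s_3 = Round(s_2, k_2) = 0xE1
s_4 = Round(s_3, k_3) = 0x59
s_5 = Round(s_4, k_4) = 0xD0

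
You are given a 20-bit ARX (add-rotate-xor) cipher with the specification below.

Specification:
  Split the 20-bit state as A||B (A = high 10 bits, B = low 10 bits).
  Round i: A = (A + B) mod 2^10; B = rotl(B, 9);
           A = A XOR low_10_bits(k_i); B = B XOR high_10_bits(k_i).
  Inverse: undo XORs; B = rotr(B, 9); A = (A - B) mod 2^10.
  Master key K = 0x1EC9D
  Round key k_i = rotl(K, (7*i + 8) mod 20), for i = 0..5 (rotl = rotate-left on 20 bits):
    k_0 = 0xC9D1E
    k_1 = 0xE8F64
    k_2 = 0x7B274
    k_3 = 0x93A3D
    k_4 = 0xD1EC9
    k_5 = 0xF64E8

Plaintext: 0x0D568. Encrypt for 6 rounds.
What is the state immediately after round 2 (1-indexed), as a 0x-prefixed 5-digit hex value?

s_0 = plaintext = 0x0D568
s_1 = Round(s_0, k_0) = 0x20F93
s_2 = Round(s_1, k_1) = 0xDC86A
s_3 = Round(s_2, k_2) = 0x6A1D9
s_4 = Round(s_3, k_3) = 0x6F0A2
s_5 = Round(s_4, k_4) = 0x25F16
s_6 = Round(s_5, k_5) = 0xD1652

0xDC86A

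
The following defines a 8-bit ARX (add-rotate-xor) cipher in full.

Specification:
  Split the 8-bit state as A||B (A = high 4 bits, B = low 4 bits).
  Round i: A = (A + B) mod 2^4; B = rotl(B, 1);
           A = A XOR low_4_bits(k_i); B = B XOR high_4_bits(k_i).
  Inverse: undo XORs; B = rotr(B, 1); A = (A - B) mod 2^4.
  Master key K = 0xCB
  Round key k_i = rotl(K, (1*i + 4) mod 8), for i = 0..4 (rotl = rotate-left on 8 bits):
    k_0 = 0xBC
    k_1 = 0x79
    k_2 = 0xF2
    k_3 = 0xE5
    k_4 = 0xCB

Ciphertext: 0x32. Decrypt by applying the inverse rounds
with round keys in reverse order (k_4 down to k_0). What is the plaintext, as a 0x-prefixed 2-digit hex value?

0x76

s_0 = ciphertext = 0x32
s_1 = InvRound(s_0, k_4) = 0x17
s_2 = InvRound(s_1, k_3) = 0x8C
s_3 = InvRound(s_2, k_2) = 0x19
s_4 = InvRound(s_3, k_1) = 0x17
s_5 = InvRound(s_4, k_0) = 0x76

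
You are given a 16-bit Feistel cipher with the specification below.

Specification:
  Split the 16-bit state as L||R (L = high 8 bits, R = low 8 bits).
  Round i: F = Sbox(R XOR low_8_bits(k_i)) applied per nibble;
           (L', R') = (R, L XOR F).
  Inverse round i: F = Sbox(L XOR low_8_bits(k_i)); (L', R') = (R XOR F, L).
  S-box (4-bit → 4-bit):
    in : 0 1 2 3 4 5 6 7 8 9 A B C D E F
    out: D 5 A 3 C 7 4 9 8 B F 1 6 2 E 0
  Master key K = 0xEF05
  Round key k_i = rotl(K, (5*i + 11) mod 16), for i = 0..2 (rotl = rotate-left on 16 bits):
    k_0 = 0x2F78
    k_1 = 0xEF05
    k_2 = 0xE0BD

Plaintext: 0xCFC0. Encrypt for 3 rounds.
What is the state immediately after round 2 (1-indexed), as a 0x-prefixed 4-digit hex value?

s_0 = plaintext = 0xCFC0
s_1 = Round(s_0, k_0) = 0xC0D7
s_2 = Round(s_1, k_1) = 0xD7EA
s_3 = Round(s_2, k_2) = 0xEAAE

0xD7EA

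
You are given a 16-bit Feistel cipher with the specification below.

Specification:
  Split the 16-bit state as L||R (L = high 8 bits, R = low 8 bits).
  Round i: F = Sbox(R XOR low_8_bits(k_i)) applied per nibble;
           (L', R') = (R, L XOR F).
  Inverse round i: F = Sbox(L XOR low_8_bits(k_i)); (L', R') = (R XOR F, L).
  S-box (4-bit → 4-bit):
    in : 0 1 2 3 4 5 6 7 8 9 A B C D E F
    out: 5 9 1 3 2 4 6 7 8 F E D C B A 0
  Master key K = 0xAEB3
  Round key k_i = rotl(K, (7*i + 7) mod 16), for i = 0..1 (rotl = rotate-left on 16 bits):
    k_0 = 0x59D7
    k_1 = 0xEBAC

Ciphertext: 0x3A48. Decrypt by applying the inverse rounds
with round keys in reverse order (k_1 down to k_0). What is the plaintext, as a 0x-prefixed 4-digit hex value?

s_0 = ciphertext = 0x3A48
s_1 = InvRound(s_0, k_1) = 0xBE3A
s_2 = InvRound(s_1, k_0) = 0x55BE

0x55BE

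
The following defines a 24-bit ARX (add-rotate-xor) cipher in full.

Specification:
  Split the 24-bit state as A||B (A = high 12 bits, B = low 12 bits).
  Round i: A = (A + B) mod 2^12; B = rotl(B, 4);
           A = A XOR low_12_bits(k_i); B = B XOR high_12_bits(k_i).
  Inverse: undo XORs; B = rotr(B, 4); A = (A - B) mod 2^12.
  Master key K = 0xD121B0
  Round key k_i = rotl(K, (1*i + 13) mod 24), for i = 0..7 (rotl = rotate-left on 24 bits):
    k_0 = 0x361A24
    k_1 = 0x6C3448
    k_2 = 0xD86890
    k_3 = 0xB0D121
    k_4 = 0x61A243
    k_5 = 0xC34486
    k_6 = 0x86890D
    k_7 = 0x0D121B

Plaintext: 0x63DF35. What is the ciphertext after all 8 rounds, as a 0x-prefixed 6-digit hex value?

s_0 = plaintext = 0x63DF35
s_1 = Round(s_0, k_0) = 0xF5603E
s_2 = Round(s_1, k_1) = 0xBDC523
s_3 = Round(s_2, k_2) = 0x86FFB3
s_4 = Round(s_3, k_3) = 0x903032
s_5 = Round(s_4, k_4) = 0xB7653A
s_6 = Round(s_5, k_5) = 0x436F91
s_7 = Round(s_6, k_6) = 0xACA177
s_8 = Round(s_7, k_7) = 0xE5A7A0

0xE5A7A0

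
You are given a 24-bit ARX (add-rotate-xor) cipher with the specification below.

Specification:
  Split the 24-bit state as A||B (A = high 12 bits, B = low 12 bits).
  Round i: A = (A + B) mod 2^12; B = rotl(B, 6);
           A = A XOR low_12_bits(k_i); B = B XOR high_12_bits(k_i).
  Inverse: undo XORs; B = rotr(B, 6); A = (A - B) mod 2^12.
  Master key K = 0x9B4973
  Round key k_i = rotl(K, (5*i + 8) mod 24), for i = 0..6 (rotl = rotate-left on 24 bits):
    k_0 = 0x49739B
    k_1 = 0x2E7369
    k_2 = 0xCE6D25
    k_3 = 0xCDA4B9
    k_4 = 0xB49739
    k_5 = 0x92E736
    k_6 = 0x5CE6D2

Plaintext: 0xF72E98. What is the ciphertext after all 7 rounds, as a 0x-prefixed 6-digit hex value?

0xD22410

s_0 = plaintext = 0xF72E98
s_1 = Round(s_0, k_0) = 0xD912AD
s_2 = Round(s_1, k_1) = 0x3579AD
s_3 = Round(s_2, k_2) = 0x021780
s_4 = Round(s_3, k_3) = 0x318CC4
s_5 = Round(s_4, k_4) = 0x8E5A7A
s_6 = Round(s_5, k_5) = 0x469787
s_7 = Round(s_6, k_6) = 0xD22410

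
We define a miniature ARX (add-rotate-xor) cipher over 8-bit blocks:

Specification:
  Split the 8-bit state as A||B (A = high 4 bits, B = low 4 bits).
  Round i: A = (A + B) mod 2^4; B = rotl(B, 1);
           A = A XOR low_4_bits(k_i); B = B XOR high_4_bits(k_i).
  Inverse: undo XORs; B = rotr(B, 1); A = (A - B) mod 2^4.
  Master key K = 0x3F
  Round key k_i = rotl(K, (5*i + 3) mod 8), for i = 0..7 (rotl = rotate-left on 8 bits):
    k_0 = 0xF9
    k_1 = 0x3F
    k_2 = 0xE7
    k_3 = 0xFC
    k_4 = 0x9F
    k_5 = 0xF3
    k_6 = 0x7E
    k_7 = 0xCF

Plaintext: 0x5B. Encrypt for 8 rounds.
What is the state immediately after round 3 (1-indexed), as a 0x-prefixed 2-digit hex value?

0x7A

s_0 = plaintext = 0x5B
s_1 = Round(s_0, k_0) = 0x98
s_2 = Round(s_1, k_1) = 0xE2
s_3 = Round(s_2, k_2) = 0x7A
s_4 = Round(s_3, k_3) = 0xDA
s_5 = Round(s_4, k_4) = 0x8C
s_6 = Round(s_5, k_5) = 0x76
s_7 = Round(s_6, k_6) = 0x3B
s_8 = Round(s_7, k_7) = 0x1B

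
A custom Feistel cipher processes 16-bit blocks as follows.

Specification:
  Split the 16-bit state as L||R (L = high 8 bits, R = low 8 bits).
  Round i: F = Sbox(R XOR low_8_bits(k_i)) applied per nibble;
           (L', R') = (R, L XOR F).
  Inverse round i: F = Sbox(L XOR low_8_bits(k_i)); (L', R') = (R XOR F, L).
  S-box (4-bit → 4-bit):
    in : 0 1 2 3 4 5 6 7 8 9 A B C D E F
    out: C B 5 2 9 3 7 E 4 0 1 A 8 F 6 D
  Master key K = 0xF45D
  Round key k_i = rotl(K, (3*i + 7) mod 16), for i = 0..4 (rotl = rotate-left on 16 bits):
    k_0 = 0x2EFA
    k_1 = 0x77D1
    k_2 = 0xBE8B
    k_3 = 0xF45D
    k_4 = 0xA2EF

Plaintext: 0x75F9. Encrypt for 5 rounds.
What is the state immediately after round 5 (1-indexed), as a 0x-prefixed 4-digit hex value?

s_0 = plaintext = 0x75F9
s_1 = Round(s_0, k_0) = 0xF9B7
s_2 = Round(s_1, k_1) = 0xB78E
s_3 = Round(s_2, k_2) = 0x8E74
s_4 = Round(s_3, k_3) = 0x74DE
s_5 = Round(s_4, k_4) = 0xDE5F

0xDE5F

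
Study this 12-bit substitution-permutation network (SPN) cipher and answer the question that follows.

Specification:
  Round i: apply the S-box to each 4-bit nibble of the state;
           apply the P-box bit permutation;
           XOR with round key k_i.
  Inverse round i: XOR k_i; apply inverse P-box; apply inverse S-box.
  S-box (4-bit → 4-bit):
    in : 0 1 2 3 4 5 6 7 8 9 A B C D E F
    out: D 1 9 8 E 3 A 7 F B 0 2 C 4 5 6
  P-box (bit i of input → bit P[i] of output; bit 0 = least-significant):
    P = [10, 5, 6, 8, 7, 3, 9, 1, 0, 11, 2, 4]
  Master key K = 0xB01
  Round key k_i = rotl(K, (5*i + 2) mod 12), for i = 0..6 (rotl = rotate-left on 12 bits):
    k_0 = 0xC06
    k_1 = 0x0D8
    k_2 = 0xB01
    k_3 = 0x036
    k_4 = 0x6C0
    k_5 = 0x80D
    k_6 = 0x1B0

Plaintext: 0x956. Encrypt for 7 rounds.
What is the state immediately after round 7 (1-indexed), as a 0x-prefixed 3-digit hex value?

0xC16

s_0 = plaintext = 0x956
s_1 = Round(s_0, k_0) = 0x5BF
s_2 = Round(s_1, k_1) = 0x8B1
s_3 = Round(s_2, k_2) = 0x71C
s_4 = Round(s_3, k_3) = 0x9F3
s_5 = Round(s_4, k_4) = 0xDD9
s_6 = Round(s_5, k_5) = 0xF29
s_7 = Round(s_6, k_6) = 0xC16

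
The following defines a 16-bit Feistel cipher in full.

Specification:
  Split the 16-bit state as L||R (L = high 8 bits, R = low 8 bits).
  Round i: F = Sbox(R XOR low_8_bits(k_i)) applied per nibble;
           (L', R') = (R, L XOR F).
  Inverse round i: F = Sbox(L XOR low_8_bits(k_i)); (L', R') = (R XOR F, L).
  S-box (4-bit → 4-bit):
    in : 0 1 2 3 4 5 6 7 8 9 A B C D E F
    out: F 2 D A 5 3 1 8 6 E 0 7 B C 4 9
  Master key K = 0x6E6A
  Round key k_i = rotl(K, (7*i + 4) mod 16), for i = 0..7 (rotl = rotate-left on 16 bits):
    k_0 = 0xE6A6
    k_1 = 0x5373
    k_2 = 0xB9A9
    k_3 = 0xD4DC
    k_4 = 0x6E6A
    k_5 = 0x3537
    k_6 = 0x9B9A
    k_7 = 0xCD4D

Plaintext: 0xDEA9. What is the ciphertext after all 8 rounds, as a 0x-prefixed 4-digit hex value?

s_0 = plaintext = 0xDEA9
s_1 = Round(s_0, k_0) = 0xA927
s_2 = Round(s_1, k_1) = 0x279C
s_3 = Round(s_2, k_2) = 0x9C84
s_4 = Round(s_3, k_3) = 0x84AA
s_5 = Round(s_4, k_4) = 0xAA3B
s_6 = Round(s_5, k_5) = 0x3B51
s_7 = Round(s_6, k_6) = 0x518C
s_8 = Round(s_7, k_7) = 0x8CE3

0x8CE3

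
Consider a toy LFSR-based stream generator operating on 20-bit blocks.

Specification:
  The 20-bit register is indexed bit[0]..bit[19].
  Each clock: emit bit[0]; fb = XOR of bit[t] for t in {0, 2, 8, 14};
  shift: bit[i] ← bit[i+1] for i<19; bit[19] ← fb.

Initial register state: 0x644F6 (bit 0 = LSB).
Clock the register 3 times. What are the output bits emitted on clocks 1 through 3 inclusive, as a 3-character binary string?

011

reg_0 = 0x644F6
clock 1: out=0, reg = 0x3227B
clock 2: out=1, reg = 0x9913D
clock 3: out=1, reg = 0xCC89E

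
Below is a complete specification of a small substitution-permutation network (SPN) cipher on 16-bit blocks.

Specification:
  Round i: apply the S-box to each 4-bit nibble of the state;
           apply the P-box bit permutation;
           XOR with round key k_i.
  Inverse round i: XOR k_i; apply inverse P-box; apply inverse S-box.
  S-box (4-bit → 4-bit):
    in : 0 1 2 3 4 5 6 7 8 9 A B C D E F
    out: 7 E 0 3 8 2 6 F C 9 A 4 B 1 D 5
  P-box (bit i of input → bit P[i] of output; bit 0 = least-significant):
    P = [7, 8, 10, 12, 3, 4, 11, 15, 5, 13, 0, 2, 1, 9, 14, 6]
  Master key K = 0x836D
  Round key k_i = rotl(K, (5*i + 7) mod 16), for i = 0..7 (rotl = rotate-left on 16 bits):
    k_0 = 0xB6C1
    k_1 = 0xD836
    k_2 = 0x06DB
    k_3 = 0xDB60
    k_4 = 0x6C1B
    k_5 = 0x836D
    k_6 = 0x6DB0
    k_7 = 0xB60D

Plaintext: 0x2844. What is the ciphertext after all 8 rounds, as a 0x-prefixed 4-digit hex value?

s_0 = plaintext = 0x2844
s_1 = Round(s_0, k_0) = 0x26C4
s_2 = Round(s_1, k_1) = 0x682F
s_3 = Round(s_2, k_2) = 0x405E
s_4 = Round(s_3, k_3) = 0xEF91
s_5 = Round(s_4, k_4) = 0xB970
s_6 = Round(s_5, k_5) = 0x4ED1
s_7 = Round(s_6, k_6) = 0x78DD
s_8 = Round(s_7, k_7) = 0xF4C2

0xF4C2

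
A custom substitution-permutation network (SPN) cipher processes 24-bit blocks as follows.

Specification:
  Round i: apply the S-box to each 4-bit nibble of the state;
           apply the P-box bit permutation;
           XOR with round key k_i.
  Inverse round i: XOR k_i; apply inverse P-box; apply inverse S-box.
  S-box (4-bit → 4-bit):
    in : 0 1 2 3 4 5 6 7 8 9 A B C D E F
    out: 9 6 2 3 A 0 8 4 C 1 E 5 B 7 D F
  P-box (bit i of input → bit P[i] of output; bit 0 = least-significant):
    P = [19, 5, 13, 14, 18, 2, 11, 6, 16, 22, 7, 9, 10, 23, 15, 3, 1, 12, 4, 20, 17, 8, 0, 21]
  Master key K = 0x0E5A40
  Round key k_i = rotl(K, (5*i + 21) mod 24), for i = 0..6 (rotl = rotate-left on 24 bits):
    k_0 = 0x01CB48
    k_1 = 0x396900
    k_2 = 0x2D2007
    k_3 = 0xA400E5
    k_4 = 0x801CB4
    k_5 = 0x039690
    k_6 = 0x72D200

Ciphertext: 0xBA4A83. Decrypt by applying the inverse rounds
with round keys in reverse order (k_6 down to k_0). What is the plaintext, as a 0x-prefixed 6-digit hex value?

s_0 = ciphertext = 0xBA4A83
s_1 = InvRound(s_0, k_6) = 0x731179
s_2 = InvRound(s_1, k_5) = 0xA6EA62
s_3 = InvRound(s_2, k_4) = 0x0DB8C8
s_4 = InvRound(s_3, k_3) = 0x82A91D
s_5 = InvRound(s_4, k_2) = 0xCBA9B9
s_6 = InvRound(s_5, k_1) = 0xE8A154
s_7 = InvRound(s_6, k_0) = 0x674C1E

0x674C1E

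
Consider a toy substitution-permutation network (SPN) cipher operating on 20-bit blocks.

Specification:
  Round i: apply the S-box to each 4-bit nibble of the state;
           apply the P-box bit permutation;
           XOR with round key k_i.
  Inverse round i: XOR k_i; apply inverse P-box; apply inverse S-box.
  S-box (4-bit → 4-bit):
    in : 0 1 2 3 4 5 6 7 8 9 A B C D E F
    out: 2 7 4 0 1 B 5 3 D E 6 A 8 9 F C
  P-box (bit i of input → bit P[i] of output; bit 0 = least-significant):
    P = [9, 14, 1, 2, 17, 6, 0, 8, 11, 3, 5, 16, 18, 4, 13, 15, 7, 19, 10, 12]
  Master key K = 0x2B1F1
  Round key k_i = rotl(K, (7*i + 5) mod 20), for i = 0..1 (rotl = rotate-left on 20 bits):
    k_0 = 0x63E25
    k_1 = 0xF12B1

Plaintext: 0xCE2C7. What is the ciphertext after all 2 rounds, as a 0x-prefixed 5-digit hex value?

0xCDCF4

s_0 = plaintext = 0xCE2C7
s_1 = Round(s_0, k_0) = 0x2CD15
s_2 = Round(s_1, k_1) = 0xCDCF4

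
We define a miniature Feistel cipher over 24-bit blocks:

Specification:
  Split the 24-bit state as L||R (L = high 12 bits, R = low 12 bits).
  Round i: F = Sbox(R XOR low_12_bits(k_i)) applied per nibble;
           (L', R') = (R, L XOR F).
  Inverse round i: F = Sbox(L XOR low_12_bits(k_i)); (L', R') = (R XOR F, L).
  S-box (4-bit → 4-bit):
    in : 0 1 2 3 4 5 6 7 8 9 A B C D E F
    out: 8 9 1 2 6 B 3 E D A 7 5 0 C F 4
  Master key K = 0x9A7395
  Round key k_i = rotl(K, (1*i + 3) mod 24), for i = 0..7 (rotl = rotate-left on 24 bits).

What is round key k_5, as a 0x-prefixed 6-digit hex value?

0x73959A

K = 0x9A7395
k_0 = rotl(K, (1*0+3) mod 24) = rotl(K, 3) = 0xD39CAC
k_1 = rotl(K, (1*1+3) mod 24) = rotl(K, 4) = 0xA73959
k_2 = rotl(K, (1*2+3) mod 24) = rotl(K, 5) = 0x4E72B3
k_3 = rotl(K, (1*3+3) mod 24) = rotl(K, 6) = 0x9CE566
k_4 = rotl(K, (1*4+3) mod 24) = rotl(K, 7) = 0x39CACD
k_5 = rotl(K, (1*5+3) mod 24) = rotl(K, 8) = 0x73959A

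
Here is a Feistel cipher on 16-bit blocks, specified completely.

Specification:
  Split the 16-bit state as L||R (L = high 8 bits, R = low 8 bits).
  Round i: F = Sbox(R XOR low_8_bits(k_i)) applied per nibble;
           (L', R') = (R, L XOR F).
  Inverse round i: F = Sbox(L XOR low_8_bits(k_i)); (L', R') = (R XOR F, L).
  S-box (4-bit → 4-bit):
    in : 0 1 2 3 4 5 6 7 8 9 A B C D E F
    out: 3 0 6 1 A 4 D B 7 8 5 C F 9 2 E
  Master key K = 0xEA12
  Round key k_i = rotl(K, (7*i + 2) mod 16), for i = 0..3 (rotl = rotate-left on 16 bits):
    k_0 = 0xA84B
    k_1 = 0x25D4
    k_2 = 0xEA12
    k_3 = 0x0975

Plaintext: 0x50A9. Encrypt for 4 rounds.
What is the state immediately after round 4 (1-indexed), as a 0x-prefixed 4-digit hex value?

0x5F9A

s_0 = plaintext = 0x50A9
s_1 = Round(s_0, k_0) = 0xA976
s_2 = Round(s_1, k_1) = 0x76FF
s_3 = Round(s_2, k_2) = 0xFF5F
s_4 = Round(s_3, k_3) = 0x5F9A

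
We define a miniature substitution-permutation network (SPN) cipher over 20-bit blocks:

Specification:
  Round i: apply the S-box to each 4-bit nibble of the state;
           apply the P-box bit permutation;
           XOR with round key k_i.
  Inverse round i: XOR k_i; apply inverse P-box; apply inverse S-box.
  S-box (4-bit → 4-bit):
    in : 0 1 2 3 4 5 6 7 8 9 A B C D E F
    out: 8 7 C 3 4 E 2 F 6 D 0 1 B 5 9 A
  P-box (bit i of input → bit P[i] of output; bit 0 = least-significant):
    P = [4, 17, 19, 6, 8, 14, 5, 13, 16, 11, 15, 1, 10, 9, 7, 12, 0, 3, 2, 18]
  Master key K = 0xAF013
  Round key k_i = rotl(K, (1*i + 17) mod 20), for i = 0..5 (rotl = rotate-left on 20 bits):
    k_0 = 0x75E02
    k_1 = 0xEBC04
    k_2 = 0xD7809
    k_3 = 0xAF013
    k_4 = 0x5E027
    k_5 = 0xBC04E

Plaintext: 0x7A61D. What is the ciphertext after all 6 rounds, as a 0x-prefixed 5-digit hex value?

s_0 = plaintext = 0x7A61D
s_1 = Round(s_0, k_0) = 0xB173F
s_2 = Round(s_1, k_1) = 0xD73C7
s_3 = Round(s_2, k_2) = 0x607DC
s_4 = Round(s_3, k_3) = 0x96969
s_5 = Round(s_4, k_4) = 0x82270
s_6 = Round(s_5, k_5) = 0xB31A0

0xB31A0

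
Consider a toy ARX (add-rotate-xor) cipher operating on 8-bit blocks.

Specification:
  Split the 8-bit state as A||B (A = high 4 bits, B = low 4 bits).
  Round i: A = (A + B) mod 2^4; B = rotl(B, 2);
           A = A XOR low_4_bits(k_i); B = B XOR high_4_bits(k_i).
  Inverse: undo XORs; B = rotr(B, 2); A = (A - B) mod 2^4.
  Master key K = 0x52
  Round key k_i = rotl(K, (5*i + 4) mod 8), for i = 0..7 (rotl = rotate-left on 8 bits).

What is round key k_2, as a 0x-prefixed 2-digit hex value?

0x94

K = 0x52
k_0 = rotl(K, (5*0+4) mod 8) = rotl(K, 4) = 0x25
k_1 = rotl(K, (5*1+4) mod 8) = rotl(K, 1) = 0xA4
k_2 = rotl(K, (5*2+4) mod 8) = rotl(K, 6) = 0x94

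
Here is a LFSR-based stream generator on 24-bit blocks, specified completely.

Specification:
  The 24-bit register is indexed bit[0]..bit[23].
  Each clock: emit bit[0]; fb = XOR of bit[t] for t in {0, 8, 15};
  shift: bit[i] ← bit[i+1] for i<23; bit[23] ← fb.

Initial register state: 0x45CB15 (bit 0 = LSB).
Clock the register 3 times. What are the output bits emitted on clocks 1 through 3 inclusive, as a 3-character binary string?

reg_0 = 0x45CB15
clock 1: out=1, reg = 0xA2E58A
clock 2: out=0, reg = 0x5172C5
clock 3: out=1, reg = 0xA8B962

101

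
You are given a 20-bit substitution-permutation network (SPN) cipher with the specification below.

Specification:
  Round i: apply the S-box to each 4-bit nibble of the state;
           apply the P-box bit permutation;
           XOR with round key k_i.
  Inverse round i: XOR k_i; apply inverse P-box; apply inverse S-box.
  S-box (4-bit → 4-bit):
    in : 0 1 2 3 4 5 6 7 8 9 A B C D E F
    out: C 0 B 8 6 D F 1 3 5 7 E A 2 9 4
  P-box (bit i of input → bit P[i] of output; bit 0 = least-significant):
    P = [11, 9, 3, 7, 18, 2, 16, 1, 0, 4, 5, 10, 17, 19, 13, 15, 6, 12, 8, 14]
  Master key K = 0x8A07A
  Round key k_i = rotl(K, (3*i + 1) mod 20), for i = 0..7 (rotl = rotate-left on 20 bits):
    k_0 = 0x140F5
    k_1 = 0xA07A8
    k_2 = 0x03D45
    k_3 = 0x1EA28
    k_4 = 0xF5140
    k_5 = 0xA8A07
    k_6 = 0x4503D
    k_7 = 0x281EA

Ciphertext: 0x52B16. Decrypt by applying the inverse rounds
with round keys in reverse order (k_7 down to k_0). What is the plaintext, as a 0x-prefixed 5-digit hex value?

s_0 = ciphertext = 0x52B16
s_1 = InvRound(s_0, k_7) = 0x754A6
s_2 = InvRound(s_1, k_6) = 0x17200
s_3 = InvRound(s_2, k_5) = 0xC67B7
s_4 = InvRound(s_3, k_4) = 0x896BC
s_5 = InvRound(s_4, k_3) = 0xC4C4E
s_6 = InvRound(s_5, k_2) = 0xB47EF
s_7 = InvRound(s_6, k_1) = 0xE17B1
s_8 = InvRound(s_7, k_0) = 0x683AD

0x683AD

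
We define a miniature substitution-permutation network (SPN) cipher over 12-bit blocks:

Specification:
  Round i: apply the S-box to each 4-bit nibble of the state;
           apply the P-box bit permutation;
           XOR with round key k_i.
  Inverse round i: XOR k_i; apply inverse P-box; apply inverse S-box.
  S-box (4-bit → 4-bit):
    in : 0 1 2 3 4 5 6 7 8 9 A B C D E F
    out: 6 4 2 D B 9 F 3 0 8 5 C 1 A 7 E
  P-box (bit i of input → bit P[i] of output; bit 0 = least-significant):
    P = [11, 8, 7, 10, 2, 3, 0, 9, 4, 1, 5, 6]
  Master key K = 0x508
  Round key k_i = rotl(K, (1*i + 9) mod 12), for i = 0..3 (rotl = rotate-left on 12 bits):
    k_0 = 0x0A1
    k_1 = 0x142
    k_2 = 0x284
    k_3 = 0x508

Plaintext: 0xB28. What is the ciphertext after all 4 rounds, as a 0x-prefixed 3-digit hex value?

s_0 = plaintext = 0xB28
s_1 = Round(s_0, k_0) = 0x0C9
s_2 = Round(s_1, k_1) = 0x564
s_3 = Round(s_2, k_2) = 0xDD9
s_4 = Round(s_3, k_3) = 0x342

0x342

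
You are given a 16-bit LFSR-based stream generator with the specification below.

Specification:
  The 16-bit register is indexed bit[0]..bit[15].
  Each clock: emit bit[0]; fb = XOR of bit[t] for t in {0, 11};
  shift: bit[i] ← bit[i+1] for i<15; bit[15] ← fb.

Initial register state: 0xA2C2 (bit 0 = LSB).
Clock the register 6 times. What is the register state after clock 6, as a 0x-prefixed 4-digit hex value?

reg_0 = 0xA2C2
clock 1: out=0, reg = 0x5161
clock 2: out=1, reg = 0xA8B0
clock 3: out=0, reg = 0xD458
clock 4: out=0, reg = 0x6A2C
clock 5: out=0, reg = 0xB516
clock 6: out=0, reg = 0x5A8B

0x5A8B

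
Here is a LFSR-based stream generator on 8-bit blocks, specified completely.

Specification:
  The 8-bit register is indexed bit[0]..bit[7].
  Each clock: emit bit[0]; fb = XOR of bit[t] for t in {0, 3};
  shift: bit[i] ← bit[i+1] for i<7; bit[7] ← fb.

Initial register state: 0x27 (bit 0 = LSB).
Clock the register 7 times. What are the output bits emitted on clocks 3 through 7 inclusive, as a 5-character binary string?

reg_0 = 0x27
clock 1: out=1, reg = 0x93
clock 2: out=1, reg = 0xC9
clock 3: out=1, reg = 0x64
clock 4: out=0, reg = 0x32
clock 5: out=0, reg = 0x19
clock 6: out=1, reg = 0x0C
clock 7: out=0, reg = 0x86

10010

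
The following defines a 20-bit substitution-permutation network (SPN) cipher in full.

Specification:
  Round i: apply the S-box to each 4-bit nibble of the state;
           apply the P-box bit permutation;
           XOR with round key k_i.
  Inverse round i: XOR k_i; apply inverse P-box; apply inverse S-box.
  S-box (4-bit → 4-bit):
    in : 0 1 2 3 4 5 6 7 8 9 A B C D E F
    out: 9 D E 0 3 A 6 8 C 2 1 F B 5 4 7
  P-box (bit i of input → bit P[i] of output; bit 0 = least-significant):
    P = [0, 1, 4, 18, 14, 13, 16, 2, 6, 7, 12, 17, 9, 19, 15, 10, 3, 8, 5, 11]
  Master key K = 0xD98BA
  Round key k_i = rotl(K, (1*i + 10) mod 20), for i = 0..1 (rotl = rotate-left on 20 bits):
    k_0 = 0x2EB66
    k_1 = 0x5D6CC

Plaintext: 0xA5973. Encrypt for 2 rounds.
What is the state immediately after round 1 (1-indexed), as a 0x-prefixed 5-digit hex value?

s_0 = plaintext = 0xA5973
s_1 = Round(s_0, k_0) = 0xAEFEA
s_2 = Round(s_1, k_1) = 0x44605

0xAEFEA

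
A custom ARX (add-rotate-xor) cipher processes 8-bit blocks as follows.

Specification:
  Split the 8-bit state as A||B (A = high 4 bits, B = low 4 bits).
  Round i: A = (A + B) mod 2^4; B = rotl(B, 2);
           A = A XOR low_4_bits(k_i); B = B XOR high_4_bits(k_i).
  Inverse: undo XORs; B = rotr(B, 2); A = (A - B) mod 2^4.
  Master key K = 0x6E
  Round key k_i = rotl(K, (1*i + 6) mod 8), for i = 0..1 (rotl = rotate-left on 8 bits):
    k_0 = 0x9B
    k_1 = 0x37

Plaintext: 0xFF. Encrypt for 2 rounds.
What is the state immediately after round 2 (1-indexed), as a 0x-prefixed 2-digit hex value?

0xCA

s_0 = plaintext = 0xFF
s_1 = Round(s_0, k_0) = 0x56
s_2 = Round(s_1, k_1) = 0xCA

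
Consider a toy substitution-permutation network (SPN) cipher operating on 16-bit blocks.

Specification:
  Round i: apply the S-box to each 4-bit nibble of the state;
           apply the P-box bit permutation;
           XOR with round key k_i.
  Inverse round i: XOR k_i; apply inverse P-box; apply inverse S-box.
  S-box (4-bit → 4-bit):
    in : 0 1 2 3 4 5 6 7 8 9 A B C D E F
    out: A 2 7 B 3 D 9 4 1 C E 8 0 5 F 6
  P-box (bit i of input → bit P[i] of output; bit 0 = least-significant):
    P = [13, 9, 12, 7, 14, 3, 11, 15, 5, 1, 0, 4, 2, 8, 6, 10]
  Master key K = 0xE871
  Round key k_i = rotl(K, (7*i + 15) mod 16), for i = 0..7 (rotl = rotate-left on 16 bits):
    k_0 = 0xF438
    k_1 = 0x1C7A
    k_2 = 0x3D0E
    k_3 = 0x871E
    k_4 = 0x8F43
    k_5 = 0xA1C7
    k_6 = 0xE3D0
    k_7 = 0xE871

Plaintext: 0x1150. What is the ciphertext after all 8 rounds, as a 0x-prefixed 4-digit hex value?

0xB9B7

s_0 = plaintext = 0x1150
s_1 = Round(s_0, k_0) = 0x3FBA
s_2 = Round(s_1, k_1) = 0x8BFD
s_3 = Round(s_2, k_2) = 0x0512
s_4 = Round(s_3, k_3) = 0xB027
s_5 = Round(s_4, k_4) = 0xD359
s_6 = Round(s_5, k_5) = 0x7931
s_7 = Round(s_6, k_6) = 0x2189
s_8 = Round(s_7, k_7) = 0xB9B7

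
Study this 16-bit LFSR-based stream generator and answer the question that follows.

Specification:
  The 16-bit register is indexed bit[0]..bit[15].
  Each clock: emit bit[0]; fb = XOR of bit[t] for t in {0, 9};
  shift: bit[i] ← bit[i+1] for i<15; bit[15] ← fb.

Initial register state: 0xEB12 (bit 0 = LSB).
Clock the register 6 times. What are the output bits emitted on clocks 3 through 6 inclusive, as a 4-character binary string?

reg_0 = 0xEB12
clock 1: out=0, reg = 0xF589
clock 2: out=1, reg = 0xFAC4
clock 3: out=0, reg = 0xFD62
clock 4: out=0, reg = 0x7EB1
clock 5: out=1, reg = 0x3F58
clock 6: out=0, reg = 0x9FAC

0010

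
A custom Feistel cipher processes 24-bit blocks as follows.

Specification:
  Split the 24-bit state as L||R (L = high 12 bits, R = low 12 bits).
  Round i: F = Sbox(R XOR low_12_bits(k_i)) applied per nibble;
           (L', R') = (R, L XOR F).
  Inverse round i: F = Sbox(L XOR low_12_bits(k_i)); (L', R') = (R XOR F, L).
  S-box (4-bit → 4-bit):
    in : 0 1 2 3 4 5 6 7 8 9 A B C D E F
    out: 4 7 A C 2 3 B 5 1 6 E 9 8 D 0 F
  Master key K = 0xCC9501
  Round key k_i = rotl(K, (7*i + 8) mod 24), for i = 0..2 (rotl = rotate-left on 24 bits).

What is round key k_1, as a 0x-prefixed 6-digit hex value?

0x80E64A

K = 0xCC9501
k_0 = rotl(K, (7*0+8) mod 24) = rotl(K, 8) = 0x9501CC
k_1 = rotl(K, (7*1+8) mod 24) = rotl(K, 15) = 0x80E64A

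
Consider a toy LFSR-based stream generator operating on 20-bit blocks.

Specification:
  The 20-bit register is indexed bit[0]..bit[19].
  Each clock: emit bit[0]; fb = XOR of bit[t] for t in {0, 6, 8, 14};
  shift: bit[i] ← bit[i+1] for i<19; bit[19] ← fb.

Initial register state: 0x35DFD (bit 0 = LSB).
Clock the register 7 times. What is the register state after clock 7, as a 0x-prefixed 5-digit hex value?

0xB46BB

reg_0 = 0x35DFD
clock 1: out=1, reg = 0x1AEFE
clock 2: out=0, reg = 0x8D77F
clock 3: out=1, reg = 0x46BBF
clock 4: out=1, reg = 0xA35DF
clock 5: out=1, reg = 0xD1AEF
clock 6: out=1, reg = 0x68D77
clock 7: out=1, reg = 0xB46BB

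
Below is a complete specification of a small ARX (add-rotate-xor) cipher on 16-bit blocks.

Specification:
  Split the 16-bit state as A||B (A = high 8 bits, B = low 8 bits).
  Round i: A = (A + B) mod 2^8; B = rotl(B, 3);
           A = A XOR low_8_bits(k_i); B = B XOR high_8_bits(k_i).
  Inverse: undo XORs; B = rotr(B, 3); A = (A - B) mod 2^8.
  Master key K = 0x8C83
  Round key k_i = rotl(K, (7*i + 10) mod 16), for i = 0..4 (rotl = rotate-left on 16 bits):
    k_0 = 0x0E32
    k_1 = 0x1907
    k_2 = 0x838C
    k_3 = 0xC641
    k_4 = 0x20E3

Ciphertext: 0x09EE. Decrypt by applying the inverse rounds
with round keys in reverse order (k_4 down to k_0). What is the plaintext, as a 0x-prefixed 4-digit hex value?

s_0 = ciphertext = 0x09EE
s_1 = InvRound(s_0, k_4) = 0x11D9
s_2 = InvRound(s_1, k_3) = 0x6DE3
s_3 = InvRound(s_2, k_2) = 0xD50C
s_4 = InvRound(s_3, k_1) = 0x30A2
s_5 = InvRound(s_4, k_0) = 0x6D95

0x6D95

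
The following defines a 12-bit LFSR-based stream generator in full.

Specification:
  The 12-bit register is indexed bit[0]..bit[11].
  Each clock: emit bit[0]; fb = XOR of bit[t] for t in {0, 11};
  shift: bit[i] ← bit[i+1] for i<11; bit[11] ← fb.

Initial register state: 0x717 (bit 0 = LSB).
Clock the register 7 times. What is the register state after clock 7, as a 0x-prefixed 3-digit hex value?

reg_0 = 0x717
clock 1: out=1, reg = 0xB8B
clock 2: out=1, reg = 0x5C5
clock 3: out=1, reg = 0xAE2
clock 4: out=0, reg = 0xD71
clock 5: out=1, reg = 0x6B8
clock 6: out=0, reg = 0x35C
clock 7: out=0, reg = 0x1AE

0x1AE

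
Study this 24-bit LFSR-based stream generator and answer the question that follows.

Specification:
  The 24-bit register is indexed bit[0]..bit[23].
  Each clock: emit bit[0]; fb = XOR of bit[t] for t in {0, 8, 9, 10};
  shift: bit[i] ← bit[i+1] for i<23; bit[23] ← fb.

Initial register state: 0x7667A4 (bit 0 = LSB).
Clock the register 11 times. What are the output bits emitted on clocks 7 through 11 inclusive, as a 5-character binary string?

reg_0 = 0x7667A4
clock 1: out=0, reg = 0xBB33D2
clock 2: out=0, reg = 0x5D99E9
clock 3: out=1, reg = 0x2ECCF4
clock 4: out=0, reg = 0x97667A
clock 5: out=0, reg = 0x4BB33D
clock 6: out=1, reg = 0xA5D99E
clock 7: out=0, reg = 0xD2ECCF
clock 8: out=1, reg = 0x697667
clock 9: out=1, reg = 0xB4BB33
clock 10: out=1, reg = 0xDA5D99
clock 11: out=1, reg = 0xED2ECC

01111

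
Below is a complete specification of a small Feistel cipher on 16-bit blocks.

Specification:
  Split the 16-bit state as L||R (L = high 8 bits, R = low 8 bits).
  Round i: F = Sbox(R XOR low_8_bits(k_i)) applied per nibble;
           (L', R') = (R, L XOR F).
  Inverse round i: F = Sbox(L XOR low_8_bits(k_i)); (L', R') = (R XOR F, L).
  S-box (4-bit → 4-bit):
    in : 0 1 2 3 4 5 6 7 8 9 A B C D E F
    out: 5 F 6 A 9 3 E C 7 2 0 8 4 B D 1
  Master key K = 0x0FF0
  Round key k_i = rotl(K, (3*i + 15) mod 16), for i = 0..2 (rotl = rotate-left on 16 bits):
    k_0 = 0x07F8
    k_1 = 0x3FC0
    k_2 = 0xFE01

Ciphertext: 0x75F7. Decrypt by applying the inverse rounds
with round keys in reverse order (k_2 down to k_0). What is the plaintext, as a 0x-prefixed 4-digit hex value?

s_0 = ciphertext = 0x75F7
s_1 = InvRound(s_0, k_2) = 0x3E75
s_2 = InvRound(s_1, k_1) = 0x683E
s_3 = InvRound(s_2, k_0) = 0x1B68

0x1B68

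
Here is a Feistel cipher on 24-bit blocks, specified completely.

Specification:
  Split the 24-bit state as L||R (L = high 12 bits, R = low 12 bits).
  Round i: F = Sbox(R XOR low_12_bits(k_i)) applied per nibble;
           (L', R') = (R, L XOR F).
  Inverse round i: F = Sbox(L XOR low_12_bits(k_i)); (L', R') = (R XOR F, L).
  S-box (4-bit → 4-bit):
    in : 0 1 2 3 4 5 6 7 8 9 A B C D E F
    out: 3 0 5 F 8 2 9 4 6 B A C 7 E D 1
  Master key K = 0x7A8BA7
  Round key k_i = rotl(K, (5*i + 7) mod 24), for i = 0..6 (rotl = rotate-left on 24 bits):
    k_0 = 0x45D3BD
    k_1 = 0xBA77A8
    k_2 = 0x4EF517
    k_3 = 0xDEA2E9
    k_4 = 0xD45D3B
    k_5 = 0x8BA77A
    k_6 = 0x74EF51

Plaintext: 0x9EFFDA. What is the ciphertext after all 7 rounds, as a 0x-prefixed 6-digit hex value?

0xB4CB6A

s_0 = plaintext = 0x9EFFDA
s_1 = Round(s_0, k_0) = 0xFDAE7B
s_2 = Round(s_1, k_1) = 0xE7B435
s_3 = Round(s_2, k_2) = 0x435E2E
s_4 = Round(s_3, k_3) = 0xE2E341
s_5 = Round(s_4, k_4) = 0x341364
s_6 = Round(s_5, k_5) = 0x364B4C
s_7 = Round(s_6, k_6) = 0xB4CB6A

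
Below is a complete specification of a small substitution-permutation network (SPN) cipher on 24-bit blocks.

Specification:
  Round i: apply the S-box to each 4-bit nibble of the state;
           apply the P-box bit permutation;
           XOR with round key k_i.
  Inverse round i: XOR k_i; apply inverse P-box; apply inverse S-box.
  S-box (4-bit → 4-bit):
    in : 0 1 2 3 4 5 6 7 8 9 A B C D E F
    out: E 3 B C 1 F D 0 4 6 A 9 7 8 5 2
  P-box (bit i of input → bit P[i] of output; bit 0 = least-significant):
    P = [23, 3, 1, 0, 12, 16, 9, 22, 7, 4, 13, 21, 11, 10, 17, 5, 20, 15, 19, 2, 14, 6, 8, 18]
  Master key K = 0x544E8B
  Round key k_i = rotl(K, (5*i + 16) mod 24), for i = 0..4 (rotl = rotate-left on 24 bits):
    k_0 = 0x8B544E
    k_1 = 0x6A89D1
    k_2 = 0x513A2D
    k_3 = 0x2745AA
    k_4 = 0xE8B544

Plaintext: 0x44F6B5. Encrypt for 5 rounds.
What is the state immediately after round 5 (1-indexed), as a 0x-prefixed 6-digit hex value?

s_0 = plaintext = 0x44F6B5
s_1 = Round(s_0, k_0) = 0x7B20C5
s_2 = Round(s_1, k_1) = 0xDBB7EE
s_3 = Round(s_2, k_2) = 0xC5200B
s_4 = Round(s_3, k_3) = 0xDEAADF
s_5 = Round(s_4, k_4) = 0x94B17C

0x94B17C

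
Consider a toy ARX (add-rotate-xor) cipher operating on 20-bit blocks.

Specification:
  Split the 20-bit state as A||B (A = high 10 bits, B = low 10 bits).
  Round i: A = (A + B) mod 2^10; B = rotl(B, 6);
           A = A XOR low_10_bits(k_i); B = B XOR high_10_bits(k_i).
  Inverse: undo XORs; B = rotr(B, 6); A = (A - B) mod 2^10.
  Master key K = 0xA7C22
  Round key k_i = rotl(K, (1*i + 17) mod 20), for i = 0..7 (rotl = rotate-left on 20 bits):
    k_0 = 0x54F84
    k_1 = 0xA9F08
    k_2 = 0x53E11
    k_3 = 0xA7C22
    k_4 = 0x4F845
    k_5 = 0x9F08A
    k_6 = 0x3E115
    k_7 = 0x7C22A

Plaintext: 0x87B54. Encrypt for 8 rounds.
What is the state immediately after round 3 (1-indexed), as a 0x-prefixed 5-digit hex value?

s_0 = plaintext = 0x87B54
s_1 = Round(s_0, k_0) = 0xBD866
s_2 = Round(s_1, k_1) = 0x15321
s_3 = Round(s_2, k_2) = 0x5913D
s_4 = Round(s_3, k_3) = 0xA0DCC
s_5 = Round(s_4, k_4) = 0x02A22
s_6 = Round(s_5, k_5) = 0xA9ADE
s_7 = Round(s_6, k_6) = 0x24755
s_8 = Round(s_7, k_7) = 0x73085

0x5913D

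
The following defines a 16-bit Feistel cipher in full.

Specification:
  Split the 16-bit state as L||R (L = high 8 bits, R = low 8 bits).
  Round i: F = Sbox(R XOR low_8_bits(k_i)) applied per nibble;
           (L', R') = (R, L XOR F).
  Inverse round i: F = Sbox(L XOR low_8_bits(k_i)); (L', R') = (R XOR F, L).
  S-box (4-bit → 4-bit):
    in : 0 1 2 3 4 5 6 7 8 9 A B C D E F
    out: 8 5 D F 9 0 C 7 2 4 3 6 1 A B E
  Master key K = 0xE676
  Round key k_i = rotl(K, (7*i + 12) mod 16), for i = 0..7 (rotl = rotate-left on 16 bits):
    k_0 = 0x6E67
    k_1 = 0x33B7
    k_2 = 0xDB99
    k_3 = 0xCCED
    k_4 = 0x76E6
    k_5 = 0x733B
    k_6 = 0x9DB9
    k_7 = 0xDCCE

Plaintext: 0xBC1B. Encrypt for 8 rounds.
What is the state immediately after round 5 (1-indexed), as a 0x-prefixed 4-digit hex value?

0x7863

s_0 = plaintext = 0xBC1B
s_1 = Round(s_0, k_0) = 0x1BCD
s_2 = Round(s_1, k_1) = 0xCD68
s_3 = Round(s_2, k_2) = 0x6828
s_4 = Round(s_3, k_3) = 0x2878
s_5 = Round(s_4, k_4) = 0x7863
s_6 = Round(s_5, k_5) = 0x637A
s_7 = Round(s_6, k_6) = 0x7A7C
s_8 = Round(s_7, k_7) = 0x7C17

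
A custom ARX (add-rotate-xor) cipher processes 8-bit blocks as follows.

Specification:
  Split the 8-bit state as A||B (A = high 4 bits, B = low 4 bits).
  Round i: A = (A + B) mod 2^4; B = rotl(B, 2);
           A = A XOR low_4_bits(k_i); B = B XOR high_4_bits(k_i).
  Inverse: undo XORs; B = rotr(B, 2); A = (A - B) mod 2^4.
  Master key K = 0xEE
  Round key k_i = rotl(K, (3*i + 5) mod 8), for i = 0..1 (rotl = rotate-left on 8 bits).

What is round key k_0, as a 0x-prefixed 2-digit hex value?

K = 0xEE
k_0 = rotl(K, (3*0+5) mod 8) = rotl(K, 5) = 0xDD

0xDD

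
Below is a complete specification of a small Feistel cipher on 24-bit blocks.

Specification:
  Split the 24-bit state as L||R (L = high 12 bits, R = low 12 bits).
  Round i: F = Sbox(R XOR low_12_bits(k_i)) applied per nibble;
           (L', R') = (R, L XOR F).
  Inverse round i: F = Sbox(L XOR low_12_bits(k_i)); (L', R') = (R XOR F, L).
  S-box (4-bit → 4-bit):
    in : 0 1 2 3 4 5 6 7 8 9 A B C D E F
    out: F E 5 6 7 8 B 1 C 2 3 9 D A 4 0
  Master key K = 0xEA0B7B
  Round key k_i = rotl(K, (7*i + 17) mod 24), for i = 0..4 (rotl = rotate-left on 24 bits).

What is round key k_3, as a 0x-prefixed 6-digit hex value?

K = 0xEA0B7B
k_0 = rotl(K, (7*0+17) mod 24) = rotl(K, 17) = 0xF7D416
k_1 = rotl(K, (7*1+17) mod 24) = rotl(K, 0) = 0xEA0B7B
k_2 = rotl(K, (7*2+17) mod 24) = rotl(K, 7) = 0x05BDF5
k_3 = rotl(K, (7*3+17) mod 24) = rotl(K, 14) = 0xDEFA82

0xDEFA82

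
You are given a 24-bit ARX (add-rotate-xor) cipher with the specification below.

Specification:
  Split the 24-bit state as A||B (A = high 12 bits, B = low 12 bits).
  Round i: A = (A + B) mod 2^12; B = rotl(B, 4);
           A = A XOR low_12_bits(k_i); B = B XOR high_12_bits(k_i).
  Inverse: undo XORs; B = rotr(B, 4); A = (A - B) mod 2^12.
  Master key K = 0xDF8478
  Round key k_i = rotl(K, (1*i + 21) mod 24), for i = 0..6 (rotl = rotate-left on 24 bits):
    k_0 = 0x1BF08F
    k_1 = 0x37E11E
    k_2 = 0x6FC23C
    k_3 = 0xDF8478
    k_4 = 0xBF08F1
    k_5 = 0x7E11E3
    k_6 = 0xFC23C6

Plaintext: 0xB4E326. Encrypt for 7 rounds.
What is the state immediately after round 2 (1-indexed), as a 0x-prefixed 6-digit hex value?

s_0 = plaintext = 0xB4E326
s_1 = Round(s_0, k_0) = 0xEFB3DC
s_2 = Round(s_1, k_1) = 0x3C9EBD
s_3 = Round(s_2, k_2) = 0x0BAD22
s_4 = Round(s_3, k_3) = 0x9A4FD5
s_5 = Round(s_4, k_4) = 0x1886AF
s_6 = Round(s_5, k_5) = 0x9D4D17
s_7 = Round(s_6, k_6) = 0x52DEBF

0x3C9EBD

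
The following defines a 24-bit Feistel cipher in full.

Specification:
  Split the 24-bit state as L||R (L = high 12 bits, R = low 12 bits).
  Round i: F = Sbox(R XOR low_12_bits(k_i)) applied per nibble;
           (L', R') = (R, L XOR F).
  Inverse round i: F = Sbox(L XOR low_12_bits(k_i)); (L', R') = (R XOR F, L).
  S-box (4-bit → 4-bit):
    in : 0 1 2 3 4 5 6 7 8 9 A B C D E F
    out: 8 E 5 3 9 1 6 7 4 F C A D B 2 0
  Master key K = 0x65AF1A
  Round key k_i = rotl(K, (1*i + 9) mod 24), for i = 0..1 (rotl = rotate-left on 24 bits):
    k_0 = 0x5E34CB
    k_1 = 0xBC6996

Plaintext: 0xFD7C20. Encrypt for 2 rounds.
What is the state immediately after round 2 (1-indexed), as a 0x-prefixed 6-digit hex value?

s_0 = plaintext = 0xFD7C20
s_1 = Round(s_0, k_0) = 0xC20BFD
s_2 = Round(s_1, k_1) = 0xBFD94A

0xBFD94A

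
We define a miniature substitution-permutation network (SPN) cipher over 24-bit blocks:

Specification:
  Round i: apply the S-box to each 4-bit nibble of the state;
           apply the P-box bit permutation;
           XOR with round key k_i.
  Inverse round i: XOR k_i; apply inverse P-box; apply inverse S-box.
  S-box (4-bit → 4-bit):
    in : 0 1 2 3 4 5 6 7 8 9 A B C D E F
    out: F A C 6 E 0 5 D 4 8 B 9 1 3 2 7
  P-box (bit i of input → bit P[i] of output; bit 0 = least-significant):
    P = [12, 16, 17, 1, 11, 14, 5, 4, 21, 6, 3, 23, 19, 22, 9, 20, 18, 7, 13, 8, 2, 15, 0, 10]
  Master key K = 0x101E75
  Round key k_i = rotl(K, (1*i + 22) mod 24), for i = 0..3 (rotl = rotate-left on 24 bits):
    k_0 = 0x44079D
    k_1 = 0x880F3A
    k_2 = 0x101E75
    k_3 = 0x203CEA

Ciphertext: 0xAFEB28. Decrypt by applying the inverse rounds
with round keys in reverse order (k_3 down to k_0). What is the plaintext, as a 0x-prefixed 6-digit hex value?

0x55C223

s_0 = ciphertext = 0xAFEB28
s_1 = InvRound(s_0, k_3) = 0x1A61E0
s_2 = InvRound(s_1, k_2) = 0x7465A6
s_3 = InvRound(s_2, k_1) = 0xCF07A5
s_4 = InvRound(s_3, k_0) = 0x55C223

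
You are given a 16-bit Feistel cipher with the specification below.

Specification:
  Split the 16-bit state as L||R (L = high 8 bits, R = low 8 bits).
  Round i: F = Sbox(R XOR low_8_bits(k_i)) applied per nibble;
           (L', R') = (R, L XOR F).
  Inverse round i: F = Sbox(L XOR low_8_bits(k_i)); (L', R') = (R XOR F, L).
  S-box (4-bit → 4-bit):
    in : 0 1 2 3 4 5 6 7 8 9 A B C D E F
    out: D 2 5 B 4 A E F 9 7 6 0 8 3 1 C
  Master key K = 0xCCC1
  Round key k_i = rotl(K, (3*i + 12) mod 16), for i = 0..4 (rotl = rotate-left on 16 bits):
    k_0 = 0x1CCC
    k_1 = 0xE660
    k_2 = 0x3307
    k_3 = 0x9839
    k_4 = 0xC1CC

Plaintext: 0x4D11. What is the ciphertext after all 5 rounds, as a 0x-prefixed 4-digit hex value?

0xF97B

s_0 = plaintext = 0x4D11
s_1 = Round(s_0, k_0) = 0x117E
s_2 = Round(s_1, k_1) = 0x7E30
s_3 = Round(s_2, k_2) = 0x30C1
s_4 = Round(s_3, k_3) = 0xC1F9
s_5 = Round(s_4, k_4) = 0xF97B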